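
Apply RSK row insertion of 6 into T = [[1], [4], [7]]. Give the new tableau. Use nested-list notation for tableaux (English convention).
6 is larger than every entry of row 1, so it is appended to row 1. The new tableau is [[1, 6], [4], [7]].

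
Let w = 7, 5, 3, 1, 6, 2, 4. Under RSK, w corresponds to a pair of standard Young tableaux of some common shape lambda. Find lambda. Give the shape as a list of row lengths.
Row-insert each entry into an empty tableau.

After inserting 7: P = [[7]].
After inserting 5: P = [[5], [7]].
After inserting 3: P = [[3], [5], [7]].
After inserting 1: P = [[1], [3], [5], [7]].
After inserting 6: P = [[1, 6], [3], [5], [7]].
After inserting 2: P = [[1, 2], [3, 6], [5], [7]].
After inserting 4: P = [[1, 2, 4], [3, 6], [5], [7]].

The final insertion tableau P = [[1, 2, 4], [3, 6], [5], [7]] has shape [3, 2, 1, 1].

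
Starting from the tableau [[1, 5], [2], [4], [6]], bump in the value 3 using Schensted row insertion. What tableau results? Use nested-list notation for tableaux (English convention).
[[1, 3], [2, 5], [4], [6]]

In row 1, 3 replaces 5 (the leftmost entry greater than 3); 5 is bumped to row 2. 5 is appended to row 2. The new tableau is [[1, 3], [2, 5], [4], [6]].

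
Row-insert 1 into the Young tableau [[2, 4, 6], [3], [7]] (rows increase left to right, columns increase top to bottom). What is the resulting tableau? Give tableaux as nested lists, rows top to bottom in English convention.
[[1, 4, 6], [2], [3], [7]]

In row 1, 1 replaces 2 (the leftmost entry greater than 1); 2 is bumped to row 2. In row 2, 2 replaces 3 (the leftmost entry greater than 2); 3 is bumped to row 3. In row 3, 3 replaces 7 (the leftmost entry greater than 3); 7 is bumped to row 4. 7 starts a new row 4. The new tableau is [[1, 4, 6], [2], [3], [7]].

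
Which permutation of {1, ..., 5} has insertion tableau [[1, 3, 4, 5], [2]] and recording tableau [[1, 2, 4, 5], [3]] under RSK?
2 3 1 4 5

Reverse the RSK construction: for i from n down to 1, find the cell of Q containing i, remove the entry at that cell from P, and reverse-bump it up through P; the value ejected from row 1 is w(i).

Step i=5: Q has 5 at row 1, column 4; remove that cell from P, ejecting 5. So w(5) = 5. P is now [[1, 3, 4], [2]].
Step i=4: Q has 4 at row 1, column 3; remove that cell from P, ejecting 4. So w(4) = 4. P is now [[1, 3], [2]].
Step i=3: Q has 3 at row 2, column 1; remove 2 from row 2 of P and reverse-bump: 2 enters row 1 and ejects 1. So w(3) = 1. P is now [[2, 3]].
Step i=2: Q has 2 at row 1, column 2; remove that cell from P, ejecting 3. So w(2) = 3. P is now [[2]].
Step i=1: Q has 1 at row 1, column 1; remove that cell from P, ejecting 2. So w(1) = 2. P is now [].

So w = 2 3 1 4 5.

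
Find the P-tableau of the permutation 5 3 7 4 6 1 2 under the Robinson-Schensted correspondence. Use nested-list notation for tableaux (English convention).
Insert 5: appended to row 1. P = [[5]].
Insert 3: 3 bumps 5 from row 1; 5 starts row 2. P = [[3], [5]].
Insert 7: appended to row 1. P = [[3, 7], [5]].
Insert 4: 4 bumps 7 from row 1; 7 appends to row 2. P = [[3, 4], [5, 7]].
Insert 6: appended to row 1. P = [[3, 4, 6], [5, 7]].
Insert 1: 1 bumps 3 from row 1; 3 bumps 5 from row 2; 5 starts row 3. P = [[1, 4, 6], [3, 7], [5]].
Insert 2: 2 bumps 4 from row 1; 4 bumps 7 from row 2; 7 appends to row 3. P = [[1, 2, 6], [3, 4], [5, 7]].

So P = [[1, 2, 6], [3, 4], [5, 7]].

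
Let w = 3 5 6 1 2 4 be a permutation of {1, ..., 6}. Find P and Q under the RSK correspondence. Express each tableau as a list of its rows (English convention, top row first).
Insert each entry of the permutation into P by Schensted row insertion, recording in Q the position of each new cell.

Insert 3: appended to row 1. P = [[3]], Q = [[1]].
Insert 5: appended to row 1. P = [[3, 5]], Q = [[1, 2]].
Insert 6: appended to row 1. P = [[3, 5, 6]], Q = [[1, 2, 3]].
Insert 1: 1 bumps 3 from row 1; 3 starts row 2. P = [[1, 5, 6], [3]], Q = [[1, 2, 3], [4]].
Insert 2: 2 bumps 5 from row 1; 5 appends to row 2. P = [[1, 2, 6], [3, 5]], Q = [[1, 2, 3], [4, 5]].
Insert 4: 4 bumps 6 from row 1; 6 appends to row 2. P = [[1, 2, 4], [3, 5, 6]], Q = [[1, 2, 3], [4, 5, 6]].

So P = [[1, 2, 4], [3, 5, 6]], Q = [[1, 2, 3], [4, 5, 6]].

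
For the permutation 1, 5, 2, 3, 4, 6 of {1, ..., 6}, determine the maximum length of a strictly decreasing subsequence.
2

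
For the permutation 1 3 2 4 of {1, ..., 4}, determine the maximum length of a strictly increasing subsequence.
3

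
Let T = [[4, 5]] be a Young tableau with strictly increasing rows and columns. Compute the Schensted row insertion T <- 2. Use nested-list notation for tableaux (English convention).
In row 1, 2 replaces 4 (the leftmost entry greater than 2); 4 is bumped to row 2. 4 starts a new row 2. The new tableau is [[2, 5], [4]].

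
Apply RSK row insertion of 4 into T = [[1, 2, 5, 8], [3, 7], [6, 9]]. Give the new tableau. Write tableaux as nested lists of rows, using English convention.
In row 1, 4 replaces 5 (the leftmost entry greater than 4); 5 is bumped to row 2. In row 2, 5 replaces 7 (the leftmost entry greater than 5); 7 is bumped to row 3. In row 3, 7 replaces 9 (the leftmost entry greater than 7); 9 is bumped to row 4. 9 starts a new row 4. The new tableau is [[1, 2, 4, 8], [3, 5], [6, 7], [9]].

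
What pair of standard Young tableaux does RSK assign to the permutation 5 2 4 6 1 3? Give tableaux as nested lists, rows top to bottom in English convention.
Insert each entry of the permutation into P by Schensted row insertion, recording in Q the position of each new cell.

Insert 5: appended to row 1. P = [[5]].
Insert 2: 2 bumps 5 from row 1; 5 starts row 2. P = [[2], [5]].
Insert 4: appended to row 1. P = [[2, 4], [5]].
Insert 6: appended to row 1. P = [[2, 4, 6], [5]].
Insert 1: 1 bumps 2 from row 1; 2 bumps 5 from row 2; 5 starts row 3. P = [[1, 4, 6], [2], [5]].
Insert 3: 3 bumps 4 from row 1; 4 appends to row 2. P = [[1, 3, 6], [2, 4], [5]].

So P = [[1, 3, 6], [2, 4], [5]], Q = [[1, 3, 4], [2, 6], [5]].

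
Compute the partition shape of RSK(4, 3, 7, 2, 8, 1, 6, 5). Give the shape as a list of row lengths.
[3, 2, 2, 1]

Row-insert each entry into an empty tableau.

After inserting 4: P = [[4]].
After inserting 3: P = [[3], [4]].
After inserting 7: P = [[3, 7], [4]].
After inserting 2: P = [[2, 7], [3], [4]].
After inserting 8: P = [[2, 7, 8], [3], [4]].
After inserting 1: P = [[1, 7, 8], [2], [3], [4]].
After inserting 6: P = [[1, 6, 8], [2, 7], [3], [4]].
After inserting 5: P = [[1, 5, 8], [2, 6], [3, 7], [4]].

The final insertion tableau P = [[1, 5, 8], [2, 6], [3, 7], [4]] has shape [3, 2, 2, 1].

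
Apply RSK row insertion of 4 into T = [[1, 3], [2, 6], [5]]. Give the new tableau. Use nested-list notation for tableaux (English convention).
4 is larger than every entry of row 1, so it is appended to row 1. The new tableau is [[1, 3, 4], [2, 6], [5]].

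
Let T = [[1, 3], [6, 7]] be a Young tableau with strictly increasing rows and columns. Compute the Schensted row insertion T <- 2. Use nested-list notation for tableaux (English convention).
In row 1, 2 replaces 3 (the leftmost entry greater than 2); 3 is bumped to row 2. In row 2, 3 replaces 6 (the leftmost entry greater than 3); 6 is bumped to row 3. 6 starts a new row 3. The new tableau is [[1, 2], [3, 7], [6]].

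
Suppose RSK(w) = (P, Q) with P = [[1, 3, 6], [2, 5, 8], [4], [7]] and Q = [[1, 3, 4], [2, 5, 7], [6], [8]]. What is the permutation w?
Reverse RSK: for i = n, n-1, ..., 1, locate i in Q, remove the corresponding corner cell from P, and reverse-bump its entry up through P; the value ejected from row 1 is w(i).

So w = 4 2 7 8 5 3 6 1.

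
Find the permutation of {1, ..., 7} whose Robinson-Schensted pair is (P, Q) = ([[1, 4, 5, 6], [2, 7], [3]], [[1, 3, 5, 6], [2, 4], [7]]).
3 2 7 4 5 6 1

Reverse the RSK construction: for i from n down to 1, find the cell of Q containing i, remove the entry at that cell from P, and reverse-bump it up through P; the value ejected from row 1 is w(i).

Step i=7: Q has 7 at row 3, column 1; remove 3 from row 3 of P and reverse-bump: 3 enters row 2 and ejects 2; 2 enters row 1 and ejects 1. So w(7) = 1. P is now [[2, 4, 5, 6], [3, 7]].
Step i=6: Q has 6 at row 1, column 4; remove that cell from P, ejecting 6. So w(6) = 6. P is now [[2, 4, 5], [3, 7]].
Step i=5: Q has 5 at row 1, column 3; remove that cell from P, ejecting 5. So w(5) = 5. P is now [[2, 4], [3, 7]].
Step i=4: Q has 4 at row 2, column 2; remove 7 from row 2 of P and reverse-bump: 7 enters row 1 and ejects 4. So w(4) = 4. P is now [[2, 7], [3]].
Step i=3: Q has 3 at row 1, column 2; remove that cell from P, ejecting 7. So w(3) = 7. P is now [[2], [3]].
Step i=2: Q has 2 at row 2, column 1; remove 3 from row 2 of P and reverse-bump: 3 enters row 1 and ejects 2. So w(2) = 2. P is now [[3]].
Step i=1: Q has 1 at row 1, column 1; remove that cell from P, ejecting 3. So w(1) = 3. P is now [].

So w = 3 2 7 4 5 6 1.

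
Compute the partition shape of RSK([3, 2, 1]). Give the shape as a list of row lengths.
RSK row insertion gives P = [[1], [2], [3]], which has shape [1, 1, 1].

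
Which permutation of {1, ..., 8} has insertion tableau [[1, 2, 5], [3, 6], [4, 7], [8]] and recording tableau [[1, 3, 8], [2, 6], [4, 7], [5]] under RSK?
8 4 7 3 1 6 2 5

Reverse the RSK construction: for i from n down to 1, find the cell of Q containing i, remove the entry at that cell from P, and reverse-bump it up through P; the value ejected from row 1 is w(i).

Step i=8: Q has 8 at row 1, column 3; remove that cell from P, ejecting 5. So w(8) = 5. P is now [[1, 2], [3, 6], [4, 7], [8]].
Step i=7: Q has 7 at row 3, column 2; remove 7 from row 3 of P and reverse-bump: 7 enters row 2 and ejects 6; 6 enters row 1 and ejects 2. So w(7) = 2. P is now [[1, 6], [3, 7], [4], [8]].
Step i=6: Q has 6 at row 2, column 2; remove 7 from row 2 of P and reverse-bump: 7 enters row 1 and ejects 6. So w(6) = 6. P is now [[1, 7], [3], [4], [8]].
Step i=5: Q has 5 at row 4, column 1; remove 8 from row 4 of P and reverse-bump: 8 enters row 3 and ejects 4; 4 enters row 2 and ejects 3; 3 enters row 1 and ejects 1. So w(5) = 1. P is now [[3, 7], [4], [8]].
Step i=4: Q has 4 at row 3, column 1; remove 8 from row 3 of P and reverse-bump: 8 enters row 2 and ejects 4; 4 enters row 1 and ejects 3. So w(4) = 3. P is now [[4, 7], [8]].
Step i=3: Q has 3 at row 1, column 2; remove that cell from P, ejecting 7. So w(3) = 7. P is now [[4], [8]].
Step i=2: Q has 2 at row 2, column 1; remove 8 from row 2 of P and reverse-bump: 8 enters row 1 and ejects 4. So w(2) = 4. P is now [[8]].
Step i=1: Q has 1 at row 1, column 1; remove that cell from P, ejecting 8. So w(1) = 8. P is now [].

So w = 8 4 7 3 1 6 2 5.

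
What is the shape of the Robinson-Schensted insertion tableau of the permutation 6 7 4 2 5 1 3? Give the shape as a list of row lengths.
Row-insert each entry into an empty tableau.

After inserting 6: P = [[6]].
After inserting 7: P = [[6, 7]].
After inserting 4: P = [[4, 7], [6]].
After inserting 2: P = [[2, 7], [4], [6]].
After inserting 5: P = [[2, 5], [4, 7], [6]].
After inserting 1: P = [[1, 5], [2, 7], [4], [6]].
After inserting 3: P = [[1, 3], [2, 5], [4, 7], [6]].

The final insertion tableau P = [[1, 3], [2, 5], [4, 7], [6]] has shape [2, 2, 2, 1].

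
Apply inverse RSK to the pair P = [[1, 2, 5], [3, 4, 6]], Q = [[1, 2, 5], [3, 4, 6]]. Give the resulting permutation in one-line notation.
Reverse RSK: for i = n, n-1, ..., 1, locate i in Q, remove the corresponding corner cell from P, and reverse-bump its entry up through P; the value ejected from row 1 is w(i).

So w = 3 4 1 2 6 5.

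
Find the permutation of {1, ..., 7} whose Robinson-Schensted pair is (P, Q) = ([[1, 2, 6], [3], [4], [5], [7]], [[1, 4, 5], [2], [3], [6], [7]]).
Reverse the RSK construction: for i from n down to 1, find the cell of Q containing i, remove the entry at that cell from P, and reverse-bump it up through P; the value ejected from row 1 is w(i).

Step i=7: Q has 7 at row 5, column 1; remove 7 from row 5 of P and reverse-bump: 7 enters row 4 and ejects 5; 5 enters row 3 and ejects 4; 4 enters row 2 and ejects 3; 3 enters row 1 and ejects 2. So w(7) = 2. P is now [[1, 3, 6], [4], [5], [7]].
Step i=6: Q has 6 at row 4, column 1; remove 7 from row 4 of P and reverse-bump: 7 enters row 3 and ejects 5; 5 enters row 2 and ejects 4; 4 enters row 1 and ejects 3. So w(6) = 3. P is now [[1, 4, 6], [5], [7]].
Step i=5: Q has 5 at row 1, column 3; remove that cell from P, ejecting 6. So w(5) = 6. P is now [[1, 4], [5], [7]].
Step i=4: Q has 4 at row 1, column 2; remove that cell from P, ejecting 4. So w(4) = 4. P is now [[1], [5], [7]].
Step i=3: Q has 3 at row 3, column 1; remove 7 from row 3 of P and reverse-bump: 7 enters row 2 and ejects 5; 5 enters row 1 and ejects 1. So w(3) = 1. P is now [[5], [7]].
Step i=2: Q has 2 at row 2, column 1; remove 7 from row 2 of P and reverse-bump: 7 enters row 1 and ejects 5. So w(2) = 5. P is now [[7]].
Step i=1: Q has 1 at row 1, column 1; remove that cell from P, ejecting 7. So w(1) = 7. P is now [].

So w = 7 5 1 4 6 3 2.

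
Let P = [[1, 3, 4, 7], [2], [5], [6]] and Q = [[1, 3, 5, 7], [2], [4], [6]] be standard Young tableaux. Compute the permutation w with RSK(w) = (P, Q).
Reverse RSK: for i = n, n-1, ..., 1, locate i in Q, remove the corresponding corner cell from P, and reverse-bump its entry up through P; the value ejected from row 1 is w(i).

So w = 6 2 5 3 4 1 7.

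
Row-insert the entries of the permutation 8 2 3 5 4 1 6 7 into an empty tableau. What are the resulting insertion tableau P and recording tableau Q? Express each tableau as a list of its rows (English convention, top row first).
P = [[1, 3, 4, 6, 7], [2], [5], [8]], Q = [[1, 3, 4, 7, 8], [2], [5], [6]]

Insert each entry of the permutation into P by Schensted row insertion, recording in Q the position of each new cell.

Insert 8: appended to row 1. P = [[8]].
Insert 2: 2 bumps 8 from row 1; 8 starts row 2. P = [[2], [8]].
Insert 3: appended to row 1. P = [[2, 3], [8]].
Insert 5: appended to row 1. P = [[2, 3, 5], [8]].
Insert 4: 4 bumps 5 from row 1; 5 bumps 8 from row 2; 8 starts row 3. P = [[2, 3, 4], [5], [8]].
Insert 1: 1 bumps 2 from row 1; 2 bumps 5 from row 2; 5 bumps 8 from row 3; 8 starts row 4. P = [[1, 3, 4], [2], [5], [8]].
Insert 6: appended to row 1. P = [[1, 3, 4, 6], [2], [5], [8]].
Insert 7: appended to row 1. P = [[1, 3, 4, 6, 7], [2], [5], [8]].

So P = [[1, 3, 4, 6, 7], [2], [5], [8]], Q = [[1, 3, 4, 7, 8], [2], [5], [6]].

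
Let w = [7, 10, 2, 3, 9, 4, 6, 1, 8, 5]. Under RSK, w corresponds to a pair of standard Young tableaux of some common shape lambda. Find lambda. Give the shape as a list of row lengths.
[5, 2, 2, 1]

Row-insert each entry into an empty tableau.

After inserting 7: P = [[7]].
After inserting 10: P = [[7, 10]].
After inserting 2: P = [[2, 10], [7]].
After inserting 3: P = [[2, 3], [7, 10]].
After inserting 9: P = [[2, 3, 9], [7, 10]].
After inserting 4: P = [[2, 3, 4], [7, 9], [10]].
After inserting 6: P = [[2, 3, 4, 6], [7, 9], [10]].
After inserting 1: P = [[1, 3, 4, 6], [2, 9], [7], [10]].
After inserting 8: P = [[1, 3, 4, 6, 8], [2, 9], [7], [10]].
After inserting 5: P = [[1, 3, 4, 5, 8], [2, 6], [7, 9], [10]].

The final insertion tableau P = [[1, 3, 4, 5, 8], [2, 6], [7, 9], [10]] has shape [5, 2, 2, 1].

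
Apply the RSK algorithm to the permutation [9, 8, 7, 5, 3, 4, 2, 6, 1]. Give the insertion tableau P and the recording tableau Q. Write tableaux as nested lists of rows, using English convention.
P = [[1, 4, 6], [2], [3], [5], [7], [8], [9]], Q = [[1, 6, 8], [2], [3], [4], [5], [7], [9]]

Insert each entry of the permutation into P by Schensted row insertion, recording in Q the position of each new cell.

Insert 9: appended to row 1. P = [[9]].
Insert 8: 8 bumps 9 from row 1; 9 starts row 2. P = [[8], [9]].
Insert 7: 7 bumps 8 from row 1; 8 bumps 9 from row 2; 9 starts row 3. P = [[7], [8], [9]].
Insert 5: 5 bumps 7 from row 1; 7 bumps 8 from row 2; 8 bumps 9 from row 3; 9 starts row 4. P = [[5], [7], [8], [9]].
Insert 3: 3 bumps 5 from row 1; 5 bumps 7 from row 2; 7 bumps 8 from row 3; 8 bumps 9 from row 4; 9 starts row 5. P = [[3], [5], [7], [8], [9]].
Insert 4: appended to row 1. P = [[3, 4], [5], [7], [8], [9]].
Insert 2: 2 bumps 3 from row 1; 3 bumps 5 from row 2; 5 bumps 7 from row 3; 7 bumps 8 from row 4; 8 bumps 9 from row 5; 9 starts row 6. P = [[2, 4], [3], [5], [7], [8], [9]].
Insert 6: appended to row 1. P = [[2, 4, 6], [3], [5], [7], [8], [9]].
Insert 1: 1 bumps 2 from row 1; 2 bumps 3 from row 2; 3 bumps 5 from row 3; 5 bumps 7 from row 4; 7 bumps 8 from row 5; 8 bumps 9 from row 6; 9 starts row 7. P = [[1, 4, 6], [2], [3], [5], [7], [8], [9]].

So P = [[1, 4, 6], [2], [3], [5], [7], [8], [9]], Q = [[1, 6, 8], [2], [3], [4], [5], [7], [9]].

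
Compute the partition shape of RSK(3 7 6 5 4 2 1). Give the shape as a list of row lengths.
Row-insert each entry into an empty tableau.

After inserting 3: P = [[3]].
After inserting 7: P = [[3, 7]].
After inserting 6: P = [[3, 6], [7]].
After inserting 5: P = [[3, 5], [6], [7]].
After inserting 4: P = [[3, 4], [5], [6], [7]].
After inserting 2: P = [[2, 4], [3], [5], [6], [7]].
After inserting 1: P = [[1, 4], [2], [3], [5], [6], [7]].

The final insertion tableau P = [[1, 4], [2], [3], [5], [6], [7]] has shape [2, 1, 1, 1, 1, 1].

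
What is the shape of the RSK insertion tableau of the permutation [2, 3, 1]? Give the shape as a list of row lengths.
[2, 1]

Row-insert each entry into an empty tableau.

After inserting 2: P = [[2]].
After inserting 3: P = [[2, 3]].
After inserting 1: P = [[1, 3], [2]].

The final insertion tableau P = [[1, 3], [2]] has shape [2, 1].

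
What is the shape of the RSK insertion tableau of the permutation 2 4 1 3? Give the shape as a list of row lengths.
[2, 2]

Row-insert each entry into an empty tableau.

After inserting 2: P = [[2]].
After inserting 4: P = [[2, 4]].
After inserting 1: P = [[1, 4], [2]].
After inserting 3: P = [[1, 3], [2, 4]].

The final insertion tableau P = [[1, 3], [2, 4]] has shape [2, 2].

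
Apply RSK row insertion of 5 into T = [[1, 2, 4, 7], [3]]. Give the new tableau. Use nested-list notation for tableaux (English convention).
In row 1, 5 replaces 7 (the leftmost entry greater than 5); 7 is bumped to row 2. 7 is appended to row 2. The new tableau is [[1, 2, 4, 5], [3, 7]].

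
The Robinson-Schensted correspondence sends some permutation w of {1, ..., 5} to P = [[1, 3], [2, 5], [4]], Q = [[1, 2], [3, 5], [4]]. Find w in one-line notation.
Reverse RSK: for i = n, n-1, ..., 1, locate i in Q, remove the corresponding corner cell from P, and reverse-bump its entry up through P; the value ejected from row 1 is w(i).

So w = 4 5 2 1 3.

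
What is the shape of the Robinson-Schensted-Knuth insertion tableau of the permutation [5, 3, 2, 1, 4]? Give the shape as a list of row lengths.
[2, 1, 1, 1]

RSK row insertion gives P = [[1, 4], [2], [3], [5]], which has shape [2, 1, 1, 1].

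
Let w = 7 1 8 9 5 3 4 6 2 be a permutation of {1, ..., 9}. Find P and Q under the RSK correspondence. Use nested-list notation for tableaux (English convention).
P = [[1, 2, 4, 6], [3, 8, 9], [5], [7]], Q = [[1, 3, 4, 8], [2, 5, 7], [6], [9]]

Insert each entry of the permutation into P by Schensted row insertion, recording in Q the position of each new cell.

Insert 7: appended to row 1. P = [[7]].
Insert 1: 1 bumps 7 from row 1; 7 starts row 2. P = [[1], [7]].
Insert 8: appended to row 1. P = [[1, 8], [7]].
Insert 9: appended to row 1. P = [[1, 8, 9], [7]].
Insert 5: 5 bumps 8 from row 1; 8 appends to row 2. P = [[1, 5, 9], [7, 8]].
Insert 3: 3 bumps 5 from row 1; 5 bumps 7 from row 2; 7 starts row 3. P = [[1, 3, 9], [5, 8], [7]].
Insert 4: 4 bumps 9 from row 1; 9 appends to row 2. P = [[1, 3, 4], [5, 8, 9], [7]].
Insert 6: appended to row 1. P = [[1, 3, 4, 6], [5, 8, 9], [7]].
Insert 2: 2 bumps 3 from row 1; 3 bumps 5 from row 2; 5 bumps 7 from row 3; 7 starts row 4. P = [[1, 2, 4, 6], [3, 8, 9], [5], [7]].

So P = [[1, 2, 4, 6], [3, 8, 9], [5], [7]], Q = [[1, 3, 4, 8], [2, 5, 7], [6], [9]].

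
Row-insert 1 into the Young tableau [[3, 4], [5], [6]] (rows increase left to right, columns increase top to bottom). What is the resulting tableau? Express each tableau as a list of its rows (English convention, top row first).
In row 1, 1 replaces 3 (the leftmost entry greater than 1); 3 is bumped to row 2. In row 2, 3 replaces 5 (the leftmost entry greater than 3); 5 is bumped to row 3. In row 3, 5 replaces 6 (the leftmost entry greater than 5); 6 is bumped to row 4. 6 starts a new row 4. The new tableau is [[1, 4], [3], [5], [6]].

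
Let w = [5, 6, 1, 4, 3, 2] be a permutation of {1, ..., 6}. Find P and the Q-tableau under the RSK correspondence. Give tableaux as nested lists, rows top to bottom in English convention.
Insert each entry of the permutation into P by Schensted row insertion, recording in Q the position of each new cell.

After inserting 5: P = [[5]].
After inserting 6: P = [[5, 6]].
After inserting 1: P = [[1, 6], [5]].
After inserting 4: P = [[1, 4], [5, 6]].
After inserting 3: P = [[1, 3], [4, 6], [5]].
After inserting 2: P = [[1, 2], [3, 6], [4], [5]].

So P = [[1, 2], [3, 6], [4], [5]], Q = [[1, 2], [3, 4], [5], [6]].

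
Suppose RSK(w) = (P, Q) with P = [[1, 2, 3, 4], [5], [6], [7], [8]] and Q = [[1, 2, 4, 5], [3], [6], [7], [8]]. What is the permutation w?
1 8 2 3 7 6 5 4

Reverse the RSK construction: for i from n down to 1, find the cell of Q containing i, remove the entry at that cell from P, and reverse-bump it up through P; the value ejected from row 1 is w(i).

Step i=8: Q has 8 at row 5, column 1; remove 8 from row 5 of P and reverse-bump: 8 enters row 4 and ejects 7; 7 enters row 3 and ejects 6; 6 enters row 2 and ejects 5; 5 enters row 1 and ejects 4. So w(8) = 4. P is now [[1, 2, 3, 5], [6], [7], [8]].
Step i=7: Q has 7 at row 4, column 1; remove 8 from row 4 of P and reverse-bump: 8 enters row 3 and ejects 7; 7 enters row 2 and ejects 6; 6 enters row 1 and ejects 5. So w(7) = 5. P is now [[1, 2, 3, 6], [7], [8]].
Step i=6: Q has 6 at row 3, column 1; remove 8 from row 3 of P and reverse-bump: 8 enters row 2 and ejects 7; 7 enters row 1 and ejects 6. So w(6) = 6. P is now [[1, 2, 3, 7], [8]].
Step i=5: Q has 5 at row 1, column 4; remove that cell from P, ejecting 7. So w(5) = 7. P is now [[1, 2, 3], [8]].
Step i=4: Q has 4 at row 1, column 3; remove that cell from P, ejecting 3. So w(4) = 3. P is now [[1, 2], [8]].
Step i=3: Q has 3 at row 2, column 1; remove 8 from row 2 of P and reverse-bump: 8 enters row 1 and ejects 2. So w(3) = 2. P is now [[1, 8]].
Step i=2: Q has 2 at row 1, column 2; remove that cell from P, ejecting 8. So w(2) = 8. P is now [[1]].
Step i=1: Q has 1 at row 1, column 1; remove that cell from P, ejecting 1. So w(1) = 1. P is now [].

So w = 1 8 2 3 7 6 5 4.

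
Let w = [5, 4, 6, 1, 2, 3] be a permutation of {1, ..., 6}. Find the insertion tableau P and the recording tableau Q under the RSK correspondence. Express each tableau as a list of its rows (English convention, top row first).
P = [[1, 2, 3], [4, 6], [5]], Q = [[1, 3, 6], [2, 5], [4]]

Insert each entry of the permutation into P by Schensted row insertion, recording in Q the position of each new cell.

After inserting 5: P = [[5]].
After inserting 4: P = [[4], [5]].
After inserting 6: P = [[4, 6], [5]].
After inserting 1: P = [[1, 6], [4], [5]].
After inserting 2: P = [[1, 2], [4, 6], [5]].
After inserting 3: P = [[1, 2, 3], [4, 6], [5]].

So P = [[1, 2, 3], [4, 6], [5]], Q = [[1, 3, 6], [2, 5], [4]].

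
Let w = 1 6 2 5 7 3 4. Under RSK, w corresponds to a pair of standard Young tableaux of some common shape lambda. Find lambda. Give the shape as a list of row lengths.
Row-insert each entry into an empty tableau.

After inserting 1: P = [[1]].
After inserting 6: P = [[1, 6]].
After inserting 2: P = [[1, 2], [6]].
After inserting 5: P = [[1, 2, 5], [6]].
After inserting 7: P = [[1, 2, 5, 7], [6]].
After inserting 3: P = [[1, 2, 3, 7], [5], [6]].
After inserting 4: P = [[1, 2, 3, 4], [5, 7], [6]].

The final insertion tableau P = [[1, 2, 3, 4], [5, 7], [6]] has shape [4, 2, 1].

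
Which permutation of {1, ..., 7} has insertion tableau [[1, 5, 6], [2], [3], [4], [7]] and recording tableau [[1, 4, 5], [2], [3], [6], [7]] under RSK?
Reverse the RSK construction: for i from n down to 1, find the cell of Q containing i, remove the entry at that cell from P, and reverse-bump it up through P; the value ejected from row 1 is w(i).

Step i=7: Q has 7 at row 5, column 1; remove 7 from row 5 of P and reverse-bump: 7 enters row 4 and ejects 4; 4 enters row 3 and ejects 3; 3 enters row 2 and ejects 2; 2 enters row 1 and ejects 1. So w(7) = 1. P is now [[2, 5, 6], [3], [4], [7]].
Step i=6: Q has 6 at row 4, column 1; remove 7 from row 4 of P and reverse-bump: 7 enters row 3 and ejects 4; 4 enters row 2 and ejects 3; 3 enters row 1 and ejects 2. So w(6) = 2. P is now [[3, 5, 6], [4], [7]].
Step i=5: Q has 5 at row 1, column 3; remove that cell from P, ejecting 6. So w(5) = 6. P is now [[3, 5], [4], [7]].
Step i=4: Q has 4 at row 1, column 2; remove that cell from P, ejecting 5. So w(4) = 5. P is now [[3], [4], [7]].
Step i=3: Q has 3 at row 3, column 1; remove 7 from row 3 of P and reverse-bump: 7 enters row 2 and ejects 4; 4 enters row 1 and ejects 3. So w(3) = 3. P is now [[4], [7]].
Step i=2: Q has 2 at row 2, column 1; remove 7 from row 2 of P and reverse-bump: 7 enters row 1 and ejects 4. So w(2) = 4. P is now [[7]].
Step i=1: Q has 1 at row 1, column 1; remove that cell from P, ejecting 7. So w(1) = 7. P is now [].

So w = 7 4 3 5 6 2 1.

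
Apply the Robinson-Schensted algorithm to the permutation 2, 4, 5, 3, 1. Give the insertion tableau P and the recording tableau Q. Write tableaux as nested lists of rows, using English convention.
P = [[1, 3, 5], [2], [4]], Q = [[1, 2, 3], [4], [5]]

Insert each entry of the permutation into P by Schensted row insertion, recording in Q the position of each new cell.

Insert 2: appended to row 1. P = [[2]], Q = [[1]].
Insert 4: appended to row 1. P = [[2, 4]], Q = [[1, 2]].
Insert 5: appended to row 1. P = [[2, 4, 5]], Q = [[1, 2, 3]].
Insert 3: 3 bumps 4 from row 1; 4 starts row 2. P = [[2, 3, 5], [4]], Q = [[1, 2, 3], [4]].
Insert 1: 1 bumps 2 from row 1; 2 bumps 4 from row 2; 4 starts row 3. P = [[1, 3, 5], [2], [4]], Q = [[1, 2, 3], [4], [5]].

So P = [[1, 3, 5], [2], [4]], Q = [[1, 2, 3], [4], [5]].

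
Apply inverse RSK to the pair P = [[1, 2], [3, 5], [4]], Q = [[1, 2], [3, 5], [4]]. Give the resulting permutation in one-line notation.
Reverse the RSK construction: for i from n down to 1, find the cell of Q containing i, remove the entry at that cell from P, and reverse-bump it up through P; the value ejected from row 1 is w(i).

Step i=5: Q has 5 at row 2, column 2; remove 5 from row 2 of P and reverse-bump: 5 enters row 1 and ejects 2. So w(5) = 2. P is now [[1, 5], [3], [4]].
Step i=4: Q has 4 at row 3, column 1; remove 4 from row 3 of P and reverse-bump: 4 enters row 2 and ejects 3; 3 enters row 1 and ejects 1. So w(4) = 1. P is now [[3, 5], [4]].
Step i=3: Q has 3 at row 2, column 1; remove 4 from row 2 of P and reverse-bump: 4 enters row 1 and ejects 3. So w(3) = 3. P is now [[4, 5]].
Step i=2: Q has 2 at row 1, column 2; remove that cell from P, ejecting 5. So w(2) = 5. P is now [[4]].
Step i=1: Q has 1 at row 1, column 1; remove that cell from P, ejecting 4. So w(1) = 4. P is now [].

So w = 4 5 3 1 2.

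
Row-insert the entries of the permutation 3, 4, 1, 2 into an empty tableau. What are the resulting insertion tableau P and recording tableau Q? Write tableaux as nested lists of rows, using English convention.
Insert each entry of the permutation into P by Schensted row insertion, recording in Q the position of each new cell.

Insert 3: appended to row 1. P = [[3]].
Insert 4: appended to row 1. P = [[3, 4]].
Insert 1: 1 bumps 3 from row 1; 3 starts row 2. P = [[1, 4], [3]].
Insert 2: 2 bumps 4 from row 1; 4 appends to row 2. P = [[1, 2], [3, 4]].

So P = [[1, 2], [3, 4]], Q = [[1, 2], [3, 4]].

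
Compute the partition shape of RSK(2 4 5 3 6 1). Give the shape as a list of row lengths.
Row-insert each entry into an empty tableau.

After inserting 2: P = [[2]].
After inserting 4: P = [[2, 4]].
After inserting 5: P = [[2, 4, 5]].
After inserting 3: P = [[2, 3, 5], [4]].
After inserting 6: P = [[2, 3, 5, 6], [4]].
After inserting 1: P = [[1, 3, 5, 6], [2], [4]].

The final insertion tableau P = [[1, 3, 5, 6], [2], [4]] has shape [4, 1, 1].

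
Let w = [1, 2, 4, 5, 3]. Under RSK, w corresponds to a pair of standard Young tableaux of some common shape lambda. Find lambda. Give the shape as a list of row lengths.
Row-insert each entry into an empty tableau.

After inserting 1: P = [[1]].
After inserting 2: P = [[1, 2]].
After inserting 4: P = [[1, 2, 4]].
After inserting 5: P = [[1, 2, 4, 5]].
After inserting 3: P = [[1, 2, 3, 5], [4]].

The final insertion tableau P = [[1, 2, 3, 5], [4]] has shape [4, 1].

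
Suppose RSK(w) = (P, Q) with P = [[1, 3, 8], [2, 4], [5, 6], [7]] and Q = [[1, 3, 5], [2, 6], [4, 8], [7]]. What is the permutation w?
7 5 6 2 8 4 1 3

Reverse the RSK construction: for i from n down to 1, find the cell of Q containing i, remove the entry at that cell from P, and reverse-bump it up through P; the value ejected from row 1 is w(i).

Step i=8: Q has 8 at row 3, column 2; remove 6 from row 3 of P and reverse-bump: 6 enters row 2 and ejects 4; 4 enters row 1 and ejects 3. So w(8) = 3. P is now [[1, 4, 8], [2, 6], [5], [7]].
Step i=7: Q has 7 at row 4, column 1; remove 7 from row 4 of P and reverse-bump: 7 enters row 3 and ejects 5; 5 enters row 2 and ejects 2; 2 enters row 1 and ejects 1. So w(7) = 1. P is now [[2, 4, 8], [5, 6], [7]].
Step i=6: Q has 6 at row 2, column 2; remove 6 from row 2 of P and reverse-bump: 6 enters row 1 and ejects 4. So w(6) = 4. P is now [[2, 6, 8], [5], [7]].
Step i=5: Q has 5 at row 1, column 3; remove that cell from P, ejecting 8. So w(5) = 8. P is now [[2, 6], [5], [7]].
Step i=4: Q has 4 at row 3, column 1; remove 7 from row 3 of P and reverse-bump: 7 enters row 2 and ejects 5; 5 enters row 1 and ejects 2. So w(4) = 2. P is now [[5, 6], [7]].
Step i=3: Q has 3 at row 1, column 2; remove that cell from P, ejecting 6. So w(3) = 6. P is now [[5], [7]].
Step i=2: Q has 2 at row 2, column 1; remove 7 from row 2 of P and reverse-bump: 7 enters row 1 and ejects 5. So w(2) = 5. P is now [[7]].
Step i=1: Q has 1 at row 1, column 1; remove that cell from P, ejecting 7. So w(1) = 7. P is now [].

So w = 7 5 6 2 8 4 1 3.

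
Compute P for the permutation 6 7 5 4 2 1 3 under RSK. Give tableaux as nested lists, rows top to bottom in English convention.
P = [[1, 3], [2, 7], [4], [5], [6]]

Insert 6: appended to row 1. P = [[6]].
Insert 7: appended to row 1. P = [[6, 7]].
Insert 5: 5 bumps 6 from row 1; 6 starts row 2. P = [[5, 7], [6]].
Insert 4: 4 bumps 5 from row 1; 5 bumps 6 from row 2; 6 starts row 3. P = [[4, 7], [5], [6]].
Insert 2: 2 bumps 4 from row 1; 4 bumps 5 from row 2; 5 bumps 6 from row 3; 6 starts row 4. P = [[2, 7], [4], [5], [6]].
Insert 1: 1 bumps 2 from row 1; 2 bumps 4 from row 2; 4 bumps 5 from row 3; 5 bumps 6 from row 4; 6 starts row 5. P = [[1, 7], [2], [4], [5], [6]].
Insert 3: 3 bumps 7 from row 1; 7 appends to row 2. P = [[1, 3], [2, 7], [4], [5], [6]].

So P = [[1, 3], [2, 7], [4], [5], [6]].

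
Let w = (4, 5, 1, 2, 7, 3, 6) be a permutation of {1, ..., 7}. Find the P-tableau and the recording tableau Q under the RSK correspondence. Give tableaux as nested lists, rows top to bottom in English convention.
P = [[1, 2, 3, 6], [4, 5, 7]], Q = [[1, 2, 5, 7], [3, 4, 6]]

Insert each entry of the permutation into P by Schensted row insertion, recording in Q the position of each new cell.

Insert 4: appended to row 1. P = [[4]], Q = [[1]].
Insert 5: appended to row 1. P = [[4, 5]], Q = [[1, 2]].
Insert 1: 1 bumps 4 from row 1; 4 starts row 2. P = [[1, 5], [4]], Q = [[1, 2], [3]].
Insert 2: 2 bumps 5 from row 1; 5 appends to row 2. P = [[1, 2], [4, 5]], Q = [[1, 2], [3, 4]].
Insert 7: appended to row 1. P = [[1, 2, 7], [4, 5]], Q = [[1, 2, 5], [3, 4]].
Insert 3: 3 bumps 7 from row 1; 7 appends to row 2. P = [[1, 2, 3], [4, 5, 7]], Q = [[1, 2, 5], [3, 4, 6]].
Insert 6: appended to row 1. P = [[1, 2, 3, 6], [4, 5, 7]], Q = [[1, 2, 5, 7], [3, 4, 6]].

So P = [[1, 2, 3, 6], [4, 5, 7]], Q = [[1, 2, 5, 7], [3, 4, 6]].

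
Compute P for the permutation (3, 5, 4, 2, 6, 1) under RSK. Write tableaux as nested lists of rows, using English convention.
P = [[1, 4, 6], [2], [3], [5]]

Insert 3: appended to row 1. P = [[3]].
Insert 5: appended to row 1. P = [[3, 5]].
Insert 4: 4 bumps 5 from row 1; 5 starts row 2. P = [[3, 4], [5]].
Insert 2: 2 bumps 3 from row 1; 3 bumps 5 from row 2; 5 starts row 3. P = [[2, 4], [3], [5]].
Insert 6: appended to row 1. P = [[2, 4, 6], [3], [5]].
Insert 1: 1 bumps 2 from row 1; 2 bumps 3 from row 2; 3 bumps 5 from row 3; 5 starts row 4. P = [[1, 4, 6], [2], [3], [5]].

So P = [[1, 4, 6], [2], [3], [5]].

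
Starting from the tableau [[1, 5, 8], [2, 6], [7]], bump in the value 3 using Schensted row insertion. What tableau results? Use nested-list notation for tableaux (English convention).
[[1, 3, 8], [2, 5], [6], [7]]

In row 1, 3 replaces 5 (the leftmost entry greater than 3); 5 is bumped to row 2. In row 2, 5 replaces 6 (the leftmost entry greater than 5); 6 is bumped to row 3. In row 3, 6 replaces 7 (the leftmost entry greater than 6); 7 is bumped to row 4. 7 starts a new row 4. The new tableau is [[1, 3, 8], [2, 5], [6], [7]].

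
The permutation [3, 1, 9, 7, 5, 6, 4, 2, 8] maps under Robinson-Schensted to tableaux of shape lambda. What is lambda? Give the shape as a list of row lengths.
RSK row insertion gives P = [[1, 2, 6, 8], [3, 4], [5], [7], [9]], which has shape [4, 2, 1, 1, 1].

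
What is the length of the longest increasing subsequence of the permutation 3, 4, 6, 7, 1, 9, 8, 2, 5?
5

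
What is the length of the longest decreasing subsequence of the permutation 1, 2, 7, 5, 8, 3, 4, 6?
3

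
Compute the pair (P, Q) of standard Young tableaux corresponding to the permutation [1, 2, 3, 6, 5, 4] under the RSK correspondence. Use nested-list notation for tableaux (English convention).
Insert each entry of the permutation into P by Schensted row insertion, recording in Q the position of each new cell.

Insert 1: appended to row 1. P = [[1]].
Insert 2: appended to row 1. P = [[1, 2]].
Insert 3: appended to row 1. P = [[1, 2, 3]].
Insert 6: appended to row 1. P = [[1, 2, 3, 6]].
Insert 5: 5 bumps 6 from row 1; 6 starts row 2. P = [[1, 2, 3, 5], [6]].
Insert 4: 4 bumps 5 from row 1; 5 bumps 6 from row 2; 6 starts row 3. P = [[1, 2, 3, 4], [5], [6]].

So P = [[1, 2, 3, 4], [5], [6]], Q = [[1, 2, 3, 4], [5], [6]].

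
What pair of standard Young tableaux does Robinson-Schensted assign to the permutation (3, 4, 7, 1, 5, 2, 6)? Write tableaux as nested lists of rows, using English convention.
P = [[1, 2, 5, 6], [3, 4], [7]], Q = [[1, 2, 3, 7], [4, 5], [6]]

Insert each entry of the permutation into P by Schensted row insertion, recording in Q the position of each new cell.

After inserting 3: P = [[3]].
After inserting 4: P = [[3, 4]].
After inserting 7: P = [[3, 4, 7]].
After inserting 1: P = [[1, 4, 7], [3]].
After inserting 5: P = [[1, 4, 5], [3, 7]].
After inserting 2: P = [[1, 2, 5], [3, 4], [7]].
After inserting 6: P = [[1, 2, 5, 6], [3, 4], [7]].

So P = [[1, 2, 5, 6], [3, 4], [7]], Q = [[1, 2, 3, 7], [4, 5], [6]].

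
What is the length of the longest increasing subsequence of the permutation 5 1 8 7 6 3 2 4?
3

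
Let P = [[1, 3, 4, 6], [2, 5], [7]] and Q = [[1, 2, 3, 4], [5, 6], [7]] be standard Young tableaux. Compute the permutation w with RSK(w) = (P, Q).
2 3 5 7 1 6 4

Reverse the RSK construction: for i from n down to 1, find the cell of Q containing i, remove the entry at that cell from P, and reverse-bump it up through P; the value ejected from row 1 is w(i).

Step i=7: Q has 7 at row 3, column 1; remove 7 from row 3 of P and reverse-bump: 7 enters row 2 and ejects 5; 5 enters row 1 and ejects 4. So w(7) = 4. P is now [[1, 3, 5, 6], [2, 7]].
Step i=6: Q has 6 at row 2, column 2; remove 7 from row 2 of P and reverse-bump: 7 enters row 1 and ejects 6. So w(6) = 6. P is now [[1, 3, 5, 7], [2]].
Step i=5: Q has 5 at row 2, column 1; remove 2 from row 2 of P and reverse-bump: 2 enters row 1 and ejects 1. So w(5) = 1. P is now [[2, 3, 5, 7]].
Step i=4: Q has 4 at row 1, column 4; remove that cell from P, ejecting 7. So w(4) = 7. P is now [[2, 3, 5]].
Step i=3: Q has 3 at row 1, column 3; remove that cell from P, ejecting 5. So w(3) = 5. P is now [[2, 3]].
Step i=2: Q has 2 at row 1, column 2; remove that cell from P, ejecting 3. So w(2) = 3. P is now [[2]].
Step i=1: Q has 1 at row 1, column 1; remove that cell from P, ejecting 2. So w(1) = 2. P is now [].

So w = 2 3 5 7 1 6 4.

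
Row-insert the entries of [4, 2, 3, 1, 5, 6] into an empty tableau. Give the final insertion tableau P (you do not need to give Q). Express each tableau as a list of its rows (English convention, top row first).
Insert 4: appended to row 1. P = [[4]].
Insert 2: 2 bumps 4 from row 1; 4 starts row 2. P = [[2], [4]].
Insert 3: appended to row 1. P = [[2, 3], [4]].
Insert 1: 1 bumps 2 from row 1; 2 bumps 4 from row 2; 4 starts row 3. P = [[1, 3], [2], [4]].
Insert 5: appended to row 1. P = [[1, 3, 5], [2], [4]].
Insert 6: appended to row 1. P = [[1, 3, 5, 6], [2], [4]].

So P = [[1, 3, 5, 6], [2], [4]].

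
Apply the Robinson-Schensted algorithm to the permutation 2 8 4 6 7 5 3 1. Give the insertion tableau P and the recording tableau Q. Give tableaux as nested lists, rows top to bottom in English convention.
P = [[1, 3, 5, 7], [2], [4], [6], [8]], Q = [[1, 2, 4, 5], [3], [6], [7], [8]]

Insert each entry of the permutation into P by Schensted row insertion, recording in Q the position of each new cell.

Insert 2: appended to row 1. P = [[2]].
Insert 8: appended to row 1. P = [[2, 8]].
Insert 4: 4 bumps 8 from row 1; 8 starts row 2. P = [[2, 4], [8]].
Insert 6: appended to row 1. P = [[2, 4, 6], [8]].
Insert 7: appended to row 1. P = [[2, 4, 6, 7], [8]].
Insert 5: 5 bumps 6 from row 1; 6 bumps 8 from row 2; 8 starts row 3. P = [[2, 4, 5, 7], [6], [8]].
Insert 3: 3 bumps 4 from row 1; 4 bumps 6 from row 2; 6 bumps 8 from row 3; 8 starts row 4. P = [[2, 3, 5, 7], [4], [6], [8]].
Insert 1: 1 bumps 2 from row 1; 2 bumps 4 from row 2; 4 bumps 6 from row 3; 6 bumps 8 from row 4; 8 starts row 5. P = [[1, 3, 5, 7], [2], [4], [6], [8]].

So P = [[1, 3, 5, 7], [2], [4], [6], [8]], Q = [[1, 2, 4, 5], [3], [6], [7], [8]].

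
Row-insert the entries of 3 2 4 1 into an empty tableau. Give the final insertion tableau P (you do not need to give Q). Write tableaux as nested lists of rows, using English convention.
Insert 3: appended to row 1. P = [[3]].
Insert 2: 2 bumps 3 from row 1; 3 starts row 2. P = [[2], [3]].
Insert 4: appended to row 1. P = [[2, 4], [3]].
Insert 1: 1 bumps 2 from row 1; 2 bumps 3 from row 2; 3 starts row 3. P = [[1, 4], [2], [3]].

So P = [[1, 4], [2], [3]].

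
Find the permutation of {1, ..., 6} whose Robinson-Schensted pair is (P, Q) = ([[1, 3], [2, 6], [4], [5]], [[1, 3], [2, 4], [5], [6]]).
5 2 6 4 3 1

Reverse the RSK construction: for i from n down to 1, find the cell of Q containing i, remove the entry at that cell from P, and reverse-bump it up through P; the value ejected from row 1 is w(i).

Step i=6: Q has 6 at row 4, column 1; remove 5 from row 4 of P and reverse-bump: 5 enters row 3 and ejects 4; 4 enters row 2 and ejects 2; 2 enters row 1 and ejects 1. So w(6) = 1. P is now [[2, 3], [4, 6], [5]].
Step i=5: Q has 5 at row 3, column 1; remove 5 from row 3 of P and reverse-bump: 5 enters row 2 and ejects 4; 4 enters row 1 and ejects 3. So w(5) = 3. P is now [[2, 4], [5, 6]].
Step i=4: Q has 4 at row 2, column 2; remove 6 from row 2 of P and reverse-bump: 6 enters row 1 and ejects 4. So w(4) = 4. P is now [[2, 6], [5]].
Step i=3: Q has 3 at row 1, column 2; remove that cell from P, ejecting 6. So w(3) = 6. P is now [[2], [5]].
Step i=2: Q has 2 at row 2, column 1; remove 5 from row 2 of P and reverse-bump: 5 enters row 1 and ejects 2. So w(2) = 2. P is now [[5]].
Step i=1: Q has 1 at row 1, column 1; remove that cell from P, ejecting 5. So w(1) = 5. P is now [].

So w = 5 2 6 4 3 1.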